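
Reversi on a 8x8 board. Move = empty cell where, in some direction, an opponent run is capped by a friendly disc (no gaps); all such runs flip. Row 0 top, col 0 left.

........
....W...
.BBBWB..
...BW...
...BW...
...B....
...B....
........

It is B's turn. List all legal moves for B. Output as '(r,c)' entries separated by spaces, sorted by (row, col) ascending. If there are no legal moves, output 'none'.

Answer: (0,3) (0,5) (1,5) (3,5) (4,5) (5,5)

Derivation:
(0,3): flips 1 -> legal
(0,4): no bracket -> illegal
(0,5): flips 1 -> legal
(1,3): no bracket -> illegal
(1,5): flips 1 -> legal
(3,5): flips 2 -> legal
(4,5): flips 2 -> legal
(5,4): no bracket -> illegal
(5,5): flips 1 -> legal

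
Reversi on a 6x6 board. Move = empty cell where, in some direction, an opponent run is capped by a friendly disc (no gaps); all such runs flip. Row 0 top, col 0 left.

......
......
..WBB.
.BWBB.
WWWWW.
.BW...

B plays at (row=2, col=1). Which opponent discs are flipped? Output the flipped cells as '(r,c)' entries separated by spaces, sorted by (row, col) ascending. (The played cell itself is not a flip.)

Answer: (2,2)

Derivation:
Dir NW: first cell '.' (not opp) -> no flip
Dir N: first cell '.' (not opp) -> no flip
Dir NE: first cell '.' (not opp) -> no flip
Dir W: first cell '.' (not opp) -> no flip
Dir E: opp run (2,2) capped by B -> flip
Dir SW: first cell '.' (not opp) -> no flip
Dir S: first cell 'B' (not opp) -> no flip
Dir SE: opp run (3,2) (4,3), next='.' -> no flip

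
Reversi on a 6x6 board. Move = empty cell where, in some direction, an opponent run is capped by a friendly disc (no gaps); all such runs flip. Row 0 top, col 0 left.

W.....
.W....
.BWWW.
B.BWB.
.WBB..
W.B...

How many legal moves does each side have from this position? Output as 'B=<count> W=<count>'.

Answer: B=7 W=7

Derivation:
-- B to move --
(0,1): flips 1 -> legal
(0,2): no bracket -> illegal
(1,0): no bracket -> illegal
(1,2): flips 2 -> legal
(1,3): flips 2 -> legal
(1,4): flips 2 -> legal
(1,5): flips 2 -> legal
(2,0): no bracket -> illegal
(2,5): flips 3 -> legal
(3,1): no bracket -> illegal
(3,5): no bracket -> illegal
(4,0): flips 1 -> legal
(4,4): no bracket -> illegal
(5,1): no bracket -> illegal
B mobility = 7
-- W to move --
(1,0): no bracket -> illegal
(1,2): no bracket -> illegal
(2,0): flips 1 -> legal
(2,5): no bracket -> illegal
(3,1): flips 2 -> legal
(3,5): flips 1 -> legal
(4,0): no bracket -> illegal
(4,4): flips 3 -> legal
(4,5): flips 1 -> legal
(5,1): flips 1 -> legal
(5,3): flips 1 -> legal
(5,4): no bracket -> illegal
W mobility = 7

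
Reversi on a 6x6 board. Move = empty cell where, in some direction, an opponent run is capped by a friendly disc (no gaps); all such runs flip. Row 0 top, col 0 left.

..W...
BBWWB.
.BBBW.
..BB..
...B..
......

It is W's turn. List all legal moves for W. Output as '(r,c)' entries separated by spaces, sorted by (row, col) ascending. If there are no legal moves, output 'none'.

(0,0): no bracket -> illegal
(0,1): no bracket -> illegal
(0,3): no bracket -> illegal
(0,4): flips 1 -> legal
(0,5): no bracket -> illegal
(1,5): flips 1 -> legal
(2,0): flips 4 -> legal
(2,5): no bracket -> illegal
(3,0): flips 1 -> legal
(3,1): flips 1 -> legal
(3,4): flips 1 -> legal
(4,1): no bracket -> illegal
(4,2): flips 3 -> legal
(4,4): no bracket -> illegal
(5,2): no bracket -> illegal
(5,3): flips 3 -> legal
(5,4): no bracket -> illegal

Answer: (0,4) (1,5) (2,0) (3,0) (3,1) (3,4) (4,2) (5,3)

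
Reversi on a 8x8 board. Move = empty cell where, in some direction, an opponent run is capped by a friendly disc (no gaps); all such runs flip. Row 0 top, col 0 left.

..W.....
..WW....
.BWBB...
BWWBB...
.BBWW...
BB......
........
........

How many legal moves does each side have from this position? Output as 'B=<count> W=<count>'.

-- B to move --
(0,1): flips 1 -> legal
(0,3): flips 2 -> legal
(0,4): no bracket -> illegal
(1,1): flips 1 -> legal
(1,4): no bracket -> illegal
(2,0): flips 1 -> legal
(3,5): no bracket -> illegal
(4,0): no bracket -> illegal
(4,5): flips 2 -> legal
(5,2): flips 1 -> legal
(5,3): flips 1 -> legal
(5,4): flips 3 -> legal
(5,5): flips 1 -> legal
B mobility = 9
-- W to move --
(1,0): flips 1 -> legal
(1,1): flips 1 -> legal
(1,4): flips 3 -> legal
(1,5): no bracket -> illegal
(2,0): flips 1 -> legal
(2,5): flips 3 -> legal
(3,5): flips 3 -> legal
(4,0): flips 2 -> legal
(4,5): flips 2 -> legal
(5,2): flips 1 -> legal
(5,3): flips 1 -> legal
(6,0): no bracket -> illegal
(6,1): flips 2 -> legal
(6,2): no bracket -> illegal
W mobility = 11

Answer: B=9 W=11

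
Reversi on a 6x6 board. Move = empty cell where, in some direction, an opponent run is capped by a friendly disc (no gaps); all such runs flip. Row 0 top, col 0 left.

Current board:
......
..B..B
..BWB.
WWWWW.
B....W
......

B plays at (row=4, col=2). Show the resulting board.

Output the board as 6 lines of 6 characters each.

Place B at (4,2); scan 8 dirs for brackets.
Dir NW: opp run (3,1), next='.' -> no flip
Dir N: opp run (3,2) capped by B -> flip
Dir NE: opp run (3,3) capped by B -> flip
Dir W: first cell '.' (not opp) -> no flip
Dir E: first cell '.' (not opp) -> no flip
Dir SW: first cell '.' (not opp) -> no flip
Dir S: first cell '.' (not opp) -> no flip
Dir SE: first cell '.' (not opp) -> no flip
All flips: (3,2) (3,3)

Answer: ......
..B..B
..BWB.
WWBBW.
B.B..W
......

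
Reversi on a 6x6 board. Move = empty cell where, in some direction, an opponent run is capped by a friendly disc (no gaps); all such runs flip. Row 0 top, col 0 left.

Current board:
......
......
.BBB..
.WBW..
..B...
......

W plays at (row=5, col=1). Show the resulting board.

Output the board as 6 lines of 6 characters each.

Answer: ......
......
.BBB..
.WBW..
..W...
.W....

Derivation:
Place W at (5,1); scan 8 dirs for brackets.
Dir NW: first cell '.' (not opp) -> no flip
Dir N: first cell '.' (not opp) -> no flip
Dir NE: opp run (4,2) capped by W -> flip
Dir W: first cell '.' (not opp) -> no flip
Dir E: first cell '.' (not opp) -> no flip
Dir SW: edge -> no flip
Dir S: edge -> no flip
Dir SE: edge -> no flip
All flips: (4,2)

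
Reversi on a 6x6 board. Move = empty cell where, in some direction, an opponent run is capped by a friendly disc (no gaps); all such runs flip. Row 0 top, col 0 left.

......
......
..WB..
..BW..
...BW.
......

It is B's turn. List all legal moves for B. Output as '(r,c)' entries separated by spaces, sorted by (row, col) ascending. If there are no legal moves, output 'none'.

Answer: (1,2) (2,1) (3,4) (4,5)

Derivation:
(1,1): no bracket -> illegal
(1,2): flips 1 -> legal
(1,3): no bracket -> illegal
(2,1): flips 1 -> legal
(2,4): no bracket -> illegal
(3,1): no bracket -> illegal
(3,4): flips 1 -> legal
(3,5): no bracket -> illegal
(4,2): no bracket -> illegal
(4,5): flips 1 -> legal
(5,3): no bracket -> illegal
(5,4): no bracket -> illegal
(5,5): no bracket -> illegal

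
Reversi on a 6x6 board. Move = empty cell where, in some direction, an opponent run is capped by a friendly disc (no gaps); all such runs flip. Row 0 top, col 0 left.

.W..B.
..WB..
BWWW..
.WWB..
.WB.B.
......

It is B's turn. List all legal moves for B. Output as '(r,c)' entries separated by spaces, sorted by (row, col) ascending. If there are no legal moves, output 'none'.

Answer: (0,2) (1,1) (2,4) (3,0) (4,0)

Derivation:
(0,0): no bracket -> illegal
(0,2): flips 3 -> legal
(0,3): no bracket -> illegal
(1,0): no bracket -> illegal
(1,1): flips 2 -> legal
(1,4): no bracket -> illegal
(2,4): flips 3 -> legal
(3,0): flips 2 -> legal
(3,4): no bracket -> illegal
(4,0): flips 3 -> legal
(4,3): no bracket -> illegal
(5,0): no bracket -> illegal
(5,1): no bracket -> illegal
(5,2): no bracket -> illegal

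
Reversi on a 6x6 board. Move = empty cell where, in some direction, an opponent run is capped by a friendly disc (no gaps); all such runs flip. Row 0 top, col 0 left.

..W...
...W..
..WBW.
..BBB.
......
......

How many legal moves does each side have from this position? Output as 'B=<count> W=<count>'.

Answer: B=7 W=3

Derivation:
-- B to move --
(0,1): no bracket -> illegal
(0,3): flips 1 -> legal
(0,4): no bracket -> illegal
(1,1): flips 1 -> legal
(1,2): flips 1 -> legal
(1,4): flips 1 -> legal
(1,5): flips 1 -> legal
(2,1): flips 1 -> legal
(2,5): flips 1 -> legal
(3,1): no bracket -> illegal
(3,5): no bracket -> illegal
B mobility = 7
-- W to move --
(1,2): no bracket -> illegal
(1,4): no bracket -> illegal
(2,1): no bracket -> illegal
(2,5): no bracket -> illegal
(3,1): no bracket -> illegal
(3,5): no bracket -> illegal
(4,1): no bracket -> illegal
(4,2): flips 2 -> legal
(4,3): flips 2 -> legal
(4,4): flips 2 -> legal
(4,5): no bracket -> illegal
W mobility = 3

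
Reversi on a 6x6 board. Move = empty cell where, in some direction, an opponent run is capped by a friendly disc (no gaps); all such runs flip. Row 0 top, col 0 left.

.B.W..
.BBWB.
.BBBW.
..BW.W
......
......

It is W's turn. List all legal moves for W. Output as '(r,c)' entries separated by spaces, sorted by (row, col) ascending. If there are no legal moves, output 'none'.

Answer: (0,0) (0,4) (1,0) (1,5) (2,0) (2,5) (3,0) (3,1)

Derivation:
(0,0): flips 2 -> legal
(0,2): no bracket -> illegal
(0,4): flips 1 -> legal
(0,5): no bracket -> illegal
(1,0): flips 2 -> legal
(1,5): flips 1 -> legal
(2,0): flips 3 -> legal
(2,5): flips 1 -> legal
(3,0): flips 2 -> legal
(3,1): flips 2 -> legal
(3,4): no bracket -> illegal
(4,1): no bracket -> illegal
(4,2): no bracket -> illegal
(4,3): no bracket -> illegal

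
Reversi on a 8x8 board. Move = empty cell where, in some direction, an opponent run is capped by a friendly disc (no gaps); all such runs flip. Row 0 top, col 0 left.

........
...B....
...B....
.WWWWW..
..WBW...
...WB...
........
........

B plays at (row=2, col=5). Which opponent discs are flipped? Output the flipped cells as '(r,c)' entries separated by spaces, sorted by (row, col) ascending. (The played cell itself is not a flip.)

Dir NW: first cell '.' (not opp) -> no flip
Dir N: first cell '.' (not opp) -> no flip
Dir NE: first cell '.' (not opp) -> no flip
Dir W: first cell '.' (not opp) -> no flip
Dir E: first cell '.' (not opp) -> no flip
Dir SW: opp run (3,4) capped by B -> flip
Dir S: opp run (3,5), next='.' -> no flip
Dir SE: first cell '.' (not opp) -> no flip

Answer: (3,4)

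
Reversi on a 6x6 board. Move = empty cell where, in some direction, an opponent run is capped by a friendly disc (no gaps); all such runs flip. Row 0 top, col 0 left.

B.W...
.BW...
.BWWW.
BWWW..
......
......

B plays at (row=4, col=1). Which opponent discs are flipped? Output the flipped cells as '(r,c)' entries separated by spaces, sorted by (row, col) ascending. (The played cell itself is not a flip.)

Dir NW: first cell 'B' (not opp) -> no flip
Dir N: opp run (3,1) capped by B -> flip
Dir NE: opp run (3,2) (2,3), next='.' -> no flip
Dir W: first cell '.' (not opp) -> no flip
Dir E: first cell '.' (not opp) -> no flip
Dir SW: first cell '.' (not opp) -> no flip
Dir S: first cell '.' (not opp) -> no flip
Dir SE: first cell '.' (not opp) -> no flip

Answer: (3,1)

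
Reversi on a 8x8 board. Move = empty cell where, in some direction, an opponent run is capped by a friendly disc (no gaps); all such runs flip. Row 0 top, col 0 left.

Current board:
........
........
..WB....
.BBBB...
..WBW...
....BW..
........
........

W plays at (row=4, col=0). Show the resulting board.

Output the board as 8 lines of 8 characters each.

Place W at (4,0); scan 8 dirs for brackets.
Dir NW: edge -> no flip
Dir N: first cell '.' (not opp) -> no flip
Dir NE: opp run (3,1) capped by W -> flip
Dir W: edge -> no flip
Dir E: first cell '.' (not opp) -> no flip
Dir SW: edge -> no flip
Dir S: first cell '.' (not opp) -> no flip
Dir SE: first cell '.' (not opp) -> no flip
All flips: (3,1)

Answer: ........
........
..WB....
.WBBB...
W.WBW...
....BW..
........
........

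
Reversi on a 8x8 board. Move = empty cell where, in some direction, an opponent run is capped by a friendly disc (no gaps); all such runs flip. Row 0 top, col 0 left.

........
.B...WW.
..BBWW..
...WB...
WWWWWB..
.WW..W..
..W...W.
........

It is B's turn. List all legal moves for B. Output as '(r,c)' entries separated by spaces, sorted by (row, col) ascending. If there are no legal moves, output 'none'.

(0,4): no bracket -> illegal
(0,5): no bracket -> illegal
(0,6): no bracket -> illegal
(0,7): flips 2 -> legal
(1,3): no bracket -> illegal
(1,4): flips 1 -> legal
(1,7): no bracket -> illegal
(2,6): flips 2 -> legal
(2,7): no bracket -> illegal
(3,0): no bracket -> illegal
(3,1): no bracket -> illegal
(3,2): flips 1 -> legal
(3,5): no bracket -> illegal
(3,6): no bracket -> illegal
(4,6): no bracket -> illegal
(5,0): no bracket -> illegal
(5,3): flips 2 -> legal
(5,4): flips 1 -> legal
(5,6): no bracket -> illegal
(5,7): no bracket -> illegal
(6,0): no bracket -> illegal
(6,1): flips 2 -> legal
(6,3): no bracket -> illegal
(6,4): no bracket -> illegal
(6,5): flips 1 -> legal
(6,7): no bracket -> illegal
(7,1): no bracket -> illegal
(7,2): no bracket -> illegal
(7,3): no bracket -> illegal
(7,5): no bracket -> illegal
(7,6): no bracket -> illegal
(7,7): flips 4 -> legal

Answer: (0,7) (1,4) (2,6) (3,2) (5,3) (5,4) (6,1) (6,5) (7,7)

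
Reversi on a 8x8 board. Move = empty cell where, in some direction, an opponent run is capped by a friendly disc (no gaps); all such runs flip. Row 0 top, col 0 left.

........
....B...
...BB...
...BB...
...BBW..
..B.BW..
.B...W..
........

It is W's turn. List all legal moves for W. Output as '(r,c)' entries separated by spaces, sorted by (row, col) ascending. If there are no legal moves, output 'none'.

Answer: (1,2) (2,2) (3,2) (4,2) (5,3) (6,3)

Derivation:
(0,3): no bracket -> illegal
(0,4): no bracket -> illegal
(0,5): no bracket -> illegal
(1,2): flips 2 -> legal
(1,3): no bracket -> illegal
(1,5): no bracket -> illegal
(2,2): flips 2 -> legal
(2,5): no bracket -> illegal
(3,2): flips 2 -> legal
(3,5): no bracket -> illegal
(4,1): no bracket -> illegal
(4,2): flips 2 -> legal
(5,0): no bracket -> illegal
(5,1): no bracket -> illegal
(5,3): flips 1 -> legal
(6,0): no bracket -> illegal
(6,2): no bracket -> illegal
(6,3): flips 1 -> legal
(6,4): no bracket -> illegal
(7,0): no bracket -> illegal
(7,1): no bracket -> illegal
(7,2): no bracket -> illegal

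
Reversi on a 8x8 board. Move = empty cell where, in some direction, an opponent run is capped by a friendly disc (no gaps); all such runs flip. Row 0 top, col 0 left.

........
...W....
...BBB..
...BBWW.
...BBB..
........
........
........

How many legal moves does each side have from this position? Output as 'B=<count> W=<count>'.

-- B to move --
(0,2): flips 1 -> legal
(0,3): flips 1 -> legal
(0,4): no bracket -> illegal
(1,2): no bracket -> illegal
(1,4): no bracket -> illegal
(2,2): no bracket -> illegal
(2,6): flips 1 -> legal
(2,7): flips 1 -> legal
(3,7): flips 2 -> legal
(4,6): flips 1 -> legal
(4,7): flips 1 -> legal
B mobility = 7
-- W to move --
(1,2): no bracket -> illegal
(1,4): flips 1 -> legal
(1,5): flips 1 -> legal
(1,6): no bracket -> illegal
(2,2): no bracket -> illegal
(2,6): no bracket -> illegal
(3,2): flips 2 -> legal
(4,2): no bracket -> illegal
(4,6): no bracket -> illegal
(5,2): no bracket -> illegal
(5,3): flips 4 -> legal
(5,4): flips 1 -> legal
(5,5): flips 1 -> legal
(5,6): no bracket -> illegal
W mobility = 6

Answer: B=7 W=6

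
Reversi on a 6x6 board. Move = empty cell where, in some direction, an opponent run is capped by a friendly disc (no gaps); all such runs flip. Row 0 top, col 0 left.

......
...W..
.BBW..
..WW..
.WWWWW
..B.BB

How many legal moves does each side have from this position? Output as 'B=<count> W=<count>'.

Answer: B=5 W=5

Derivation:
-- B to move --
(0,2): no bracket -> illegal
(0,3): no bracket -> illegal
(0,4): flips 1 -> legal
(1,2): no bracket -> illegal
(1,4): no bracket -> illegal
(2,4): flips 1 -> legal
(3,0): flips 1 -> legal
(3,1): no bracket -> illegal
(3,4): flips 2 -> legal
(3,5): flips 1 -> legal
(4,0): no bracket -> illegal
(5,0): no bracket -> illegal
(5,1): no bracket -> illegal
(5,3): no bracket -> illegal
B mobility = 5
-- W to move --
(1,0): flips 1 -> legal
(1,1): flips 1 -> legal
(1,2): flips 1 -> legal
(2,0): flips 2 -> legal
(3,0): no bracket -> illegal
(3,1): flips 1 -> legal
(5,1): no bracket -> illegal
(5,3): no bracket -> illegal
W mobility = 5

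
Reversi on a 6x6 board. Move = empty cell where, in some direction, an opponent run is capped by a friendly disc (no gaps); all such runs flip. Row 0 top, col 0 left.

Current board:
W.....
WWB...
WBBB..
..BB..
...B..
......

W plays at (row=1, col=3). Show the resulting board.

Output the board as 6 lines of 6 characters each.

Place W at (1,3); scan 8 dirs for brackets.
Dir NW: first cell '.' (not opp) -> no flip
Dir N: first cell '.' (not opp) -> no flip
Dir NE: first cell '.' (not opp) -> no flip
Dir W: opp run (1,2) capped by W -> flip
Dir E: first cell '.' (not opp) -> no flip
Dir SW: opp run (2,2), next='.' -> no flip
Dir S: opp run (2,3) (3,3) (4,3), next='.' -> no flip
Dir SE: first cell '.' (not opp) -> no flip
All flips: (1,2)

Answer: W.....
WWWW..
WBBB..
..BB..
...B..
......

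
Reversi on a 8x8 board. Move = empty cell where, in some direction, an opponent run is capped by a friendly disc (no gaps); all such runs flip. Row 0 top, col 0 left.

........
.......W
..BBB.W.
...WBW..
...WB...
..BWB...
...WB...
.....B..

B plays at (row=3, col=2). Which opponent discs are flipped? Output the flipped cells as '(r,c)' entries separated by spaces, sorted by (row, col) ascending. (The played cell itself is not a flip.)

Dir NW: first cell '.' (not opp) -> no flip
Dir N: first cell 'B' (not opp) -> no flip
Dir NE: first cell 'B' (not opp) -> no flip
Dir W: first cell '.' (not opp) -> no flip
Dir E: opp run (3,3) capped by B -> flip
Dir SW: first cell '.' (not opp) -> no flip
Dir S: first cell '.' (not opp) -> no flip
Dir SE: opp run (4,3) capped by B -> flip

Answer: (3,3) (4,3)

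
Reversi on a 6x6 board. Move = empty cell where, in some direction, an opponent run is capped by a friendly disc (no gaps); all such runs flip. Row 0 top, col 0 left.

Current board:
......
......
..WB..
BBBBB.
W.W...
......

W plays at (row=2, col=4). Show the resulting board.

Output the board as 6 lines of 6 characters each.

Place W at (2,4); scan 8 dirs for brackets.
Dir NW: first cell '.' (not opp) -> no flip
Dir N: first cell '.' (not opp) -> no flip
Dir NE: first cell '.' (not opp) -> no flip
Dir W: opp run (2,3) capped by W -> flip
Dir E: first cell '.' (not opp) -> no flip
Dir SW: opp run (3,3) capped by W -> flip
Dir S: opp run (3,4), next='.' -> no flip
Dir SE: first cell '.' (not opp) -> no flip
All flips: (2,3) (3,3)

Answer: ......
......
..WWW.
BBBWB.
W.W...
......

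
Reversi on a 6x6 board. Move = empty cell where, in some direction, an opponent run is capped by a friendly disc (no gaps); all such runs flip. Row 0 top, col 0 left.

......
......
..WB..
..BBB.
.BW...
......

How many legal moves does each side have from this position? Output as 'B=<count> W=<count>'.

Answer: B=6 W=3

Derivation:
-- B to move --
(1,1): flips 1 -> legal
(1,2): flips 1 -> legal
(1,3): no bracket -> illegal
(2,1): flips 1 -> legal
(3,1): no bracket -> illegal
(4,3): flips 1 -> legal
(5,1): flips 1 -> legal
(5,2): flips 1 -> legal
(5,3): no bracket -> illegal
B mobility = 6
-- W to move --
(1,2): no bracket -> illegal
(1,3): no bracket -> illegal
(1,4): no bracket -> illegal
(2,1): no bracket -> illegal
(2,4): flips 2 -> legal
(2,5): no bracket -> illegal
(3,0): no bracket -> illegal
(3,1): no bracket -> illegal
(3,5): no bracket -> illegal
(4,0): flips 1 -> legal
(4,3): no bracket -> illegal
(4,4): flips 1 -> legal
(4,5): no bracket -> illegal
(5,0): no bracket -> illegal
(5,1): no bracket -> illegal
(5,2): no bracket -> illegal
W mobility = 3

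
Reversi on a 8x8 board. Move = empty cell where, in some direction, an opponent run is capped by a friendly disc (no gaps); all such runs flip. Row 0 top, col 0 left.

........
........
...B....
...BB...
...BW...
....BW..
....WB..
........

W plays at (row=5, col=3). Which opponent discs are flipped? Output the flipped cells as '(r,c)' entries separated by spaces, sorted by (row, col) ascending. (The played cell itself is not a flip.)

Answer: (5,4)

Derivation:
Dir NW: first cell '.' (not opp) -> no flip
Dir N: opp run (4,3) (3,3) (2,3), next='.' -> no flip
Dir NE: first cell 'W' (not opp) -> no flip
Dir W: first cell '.' (not opp) -> no flip
Dir E: opp run (5,4) capped by W -> flip
Dir SW: first cell '.' (not opp) -> no flip
Dir S: first cell '.' (not opp) -> no flip
Dir SE: first cell 'W' (not opp) -> no flip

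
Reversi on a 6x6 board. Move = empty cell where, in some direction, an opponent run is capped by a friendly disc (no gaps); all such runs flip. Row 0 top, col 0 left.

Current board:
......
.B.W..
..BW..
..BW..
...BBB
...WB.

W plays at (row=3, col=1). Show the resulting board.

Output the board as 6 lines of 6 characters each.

Answer: ......
.B.W..
..WW..
.WWW..
...BBB
...WB.

Derivation:
Place W at (3,1); scan 8 dirs for brackets.
Dir NW: first cell '.' (not opp) -> no flip
Dir N: first cell '.' (not opp) -> no flip
Dir NE: opp run (2,2) capped by W -> flip
Dir W: first cell '.' (not opp) -> no flip
Dir E: opp run (3,2) capped by W -> flip
Dir SW: first cell '.' (not opp) -> no flip
Dir S: first cell '.' (not opp) -> no flip
Dir SE: first cell '.' (not opp) -> no flip
All flips: (2,2) (3,2)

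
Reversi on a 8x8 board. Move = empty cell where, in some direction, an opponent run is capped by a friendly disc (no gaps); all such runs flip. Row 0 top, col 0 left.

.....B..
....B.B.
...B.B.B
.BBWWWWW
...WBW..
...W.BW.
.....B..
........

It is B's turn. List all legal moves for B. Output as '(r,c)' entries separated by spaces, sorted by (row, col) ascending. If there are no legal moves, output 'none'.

(2,2): flips 1 -> legal
(2,4): flips 1 -> legal
(2,6): flips 1 -> legal
(4,2): flips 1 -> legal
(4,6): flips 1 -> legal
(4,7): flips 3 -> legal
(5,2): flips 2 -> legal
(5,4): flips 3 -> legal
(5,7): flips 1 -> legal
(6,2): flips 1 -> legal
(6,3): flips 3 -> legal
(6,4): no bracket -> illegal
(6,6): no bracket -> illegal
(6,7): flips 3 -> legal

Answer: (2,2) (2,4) (2,6) (4,2) (4,6) (4,7) (5,2) (5,4) (5,7) (6,2) (6,3) (6,7)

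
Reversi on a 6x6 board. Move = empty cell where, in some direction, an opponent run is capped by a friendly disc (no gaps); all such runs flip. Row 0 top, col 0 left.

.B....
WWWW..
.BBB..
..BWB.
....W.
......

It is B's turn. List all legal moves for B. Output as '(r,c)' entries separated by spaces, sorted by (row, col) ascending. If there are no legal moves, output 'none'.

Answer: (0,0) (0,2) (0,3) (0,4) (4,3) (5,4) (5,5)

Derivation:
(0,0): flips 1 -> legal
(0,2): flips 1 -> legal
(0,3): flips 2 -> legal
(0,4): flips 1 -> legal
(1,4): no bracket -> illegal
(2,0): no bracket -> illegal
(2,4): no bracket -> illegal
(3,5): no bracket -> illegal
(4,2): no bracket -> illegal
(4,3): flips 1 -> legal
(4,5): no bracket -> illegal
(5,3): no bracket -> illegal
(5,4): flips 1 -> legal
(5,5): flips 2 -> legal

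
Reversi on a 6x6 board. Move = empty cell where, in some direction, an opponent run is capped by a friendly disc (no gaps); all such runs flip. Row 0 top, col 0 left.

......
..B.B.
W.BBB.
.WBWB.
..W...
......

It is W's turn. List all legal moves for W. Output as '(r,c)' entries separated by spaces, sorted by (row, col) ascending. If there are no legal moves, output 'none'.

(0,1): no bracket -> illegal
(0,2): flips 3 -> legal
(0,3): no bracket -> illegal
(0,4): no bracket -> illegal
(0,5): no bracket -> illegal
(1,1): flips 1 -> legal
(1,3): flips 2 -> legal
(1,5): flips 1 -> legal
(2,1): no bracket -> illegal
(2,5): no bracket -> illegal
(3,5): flips 1 -> legal
(4,1): no bracket -> illegal
(4,3): no bracket -> illegal
(4,4): no bracket -> illegal
(4,5): no bracket -> illegal

Answer: (0,2) (1,1) (1,3) (1,5) (3,5)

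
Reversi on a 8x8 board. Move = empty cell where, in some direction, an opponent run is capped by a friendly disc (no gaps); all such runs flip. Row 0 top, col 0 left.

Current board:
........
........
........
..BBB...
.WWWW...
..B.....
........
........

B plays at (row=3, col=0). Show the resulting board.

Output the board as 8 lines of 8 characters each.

Answer: ........
........
........
B.BBB...
.BWWW...
..B.....
........
........

Derivation:
Place B at (3,0); scan 8 dirs for brackets.
Dir NW: edge -> no flip
Dir N: first cell '.' (not opp) -> no flip
Dir NE: first cell '.' (not opp) -> no flip
Dir W: edge -> no flip
Dir E: first cell '.' (not opp) -> no flip
Dir SW: edge -> no flip
Dir S: first cell '.' (not opp) -> no flip
Dir SE: opp run (4,1) capped by B -> flip
All flips: (4,1)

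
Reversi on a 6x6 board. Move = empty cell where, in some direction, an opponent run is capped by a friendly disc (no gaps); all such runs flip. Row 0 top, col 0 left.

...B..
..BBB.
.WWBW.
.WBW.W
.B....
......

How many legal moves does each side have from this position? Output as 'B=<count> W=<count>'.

-- B to move --
(1,0): flips 1 -> legal
(1,1): flips 2 -> legal
(1,5): no bracket -> illegal
(2,0): flips 2 -> legal
(2,5): flips 1 -> legal
(3,0): flips 2 -> legal
(3,4): flips 2 -> legal
(4,0): flips 2 -> legal
(4,2): no bracket -> illegal
(4,3): flips 1 -> legal
(4,4): no bracket -> illegal
(4,5): no bracket -> illegal
B mobility = 8
-- W to move --
(0,1): no bracket -> illegal
(0,2): flips 2 -> legal
(0,4): flips 2 -> legal
(0,5): no bracket -> illegal
(1,1): no bracket -> illegal
(1,5): no bracket -> illegal
(2,5): no bracket -> illegal
(3,0): no bracket -> illegal
(3,4): no bracket -> illegal
(4,0): no bracket -> illegal
(4,2): flips 1 -> legal
(4,3): flips 1 -> legal
(5,0): no bracket -> illegal
(5,1): flips 1 -> legal
(5,2): no bracket -> illegal
W mobility = 5

Answer: B=8 W=5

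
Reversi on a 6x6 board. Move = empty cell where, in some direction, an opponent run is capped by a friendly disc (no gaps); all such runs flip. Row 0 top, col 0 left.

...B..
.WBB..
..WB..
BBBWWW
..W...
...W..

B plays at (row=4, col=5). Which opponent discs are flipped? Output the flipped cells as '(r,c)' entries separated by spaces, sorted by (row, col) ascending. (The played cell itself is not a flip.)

Answer: (3,4)

Derivation:
Dir NW: opp run (3,4) capped by B -> flip
Dir N: opp run (3,5), next='.' -> no flip
Dir NE: edge -> no flip
Dir W: first cell '.' (not opp) -> no flip
Dir E: edge -> no flip
Dir SW: first cell '.' (not opp) -> no flip
Dir S: first cell '.' (not opp) -> no flip
Dir SE: edge -> no flip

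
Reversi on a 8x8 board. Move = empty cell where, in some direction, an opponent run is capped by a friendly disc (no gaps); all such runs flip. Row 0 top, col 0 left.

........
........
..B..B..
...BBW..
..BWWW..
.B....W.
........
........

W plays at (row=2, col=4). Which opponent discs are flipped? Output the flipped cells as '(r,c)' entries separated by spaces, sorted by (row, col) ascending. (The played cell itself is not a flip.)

Answer: (3,4)

Derivation:
Dir NW: first cell '.' (not opp) -> no flip
Dir N: first cell '.' (not opp) -> no flip
Dir NE: first cell '.' (not opp) -> no flip
Dir W: first cell '.' (not opp) -> no flip
Dir E: opp run (2,5), next='.' -> no flip
Dir SW: opp run (3,3) (4,2) (5,1), next='.' -> no flip
Dir S: opp run (3,4) capped by W -> flip
Dir SE: first cell 'W' (not opp) -> no flip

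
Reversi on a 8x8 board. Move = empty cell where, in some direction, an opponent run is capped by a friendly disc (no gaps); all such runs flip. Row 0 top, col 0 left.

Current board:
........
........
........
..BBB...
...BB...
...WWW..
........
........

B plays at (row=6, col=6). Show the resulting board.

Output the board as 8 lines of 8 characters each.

Place B at (6,6); scan 8 dirs for brackets.
Dir NW: opp run (5,5) capped by B -> flip
Dir N: first cell '.' (not opp) -> no flip
Dir NE: first cell '.' (not opp) -> no flip
Dir W: first cell '.' (not opp) -> no flip
Dir E: first cell '.' (not opp) -> no flip
Dir SW: first cell '.' (not opp) -> no flip
Dir S: first cell '.' (not opp) -> no flip
Dir SE: first cell '.' (not opp) -> no flip
All flips: (5,5)

Answer: ........
........
........
..BBB...
...BB...
...WWB..
......B.
........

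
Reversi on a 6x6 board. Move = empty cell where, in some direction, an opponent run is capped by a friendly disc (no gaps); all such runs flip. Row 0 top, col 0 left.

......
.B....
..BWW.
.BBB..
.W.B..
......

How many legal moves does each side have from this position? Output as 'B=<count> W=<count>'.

Answer: B=6 W=3

Derivation:
-- B to move --
(1,2): no bracket -> illegal
(1,3): flips 1 -> legal
(1,4): flips 1 -> legal
(1,5): flips 1 -> legal
(2,5): flips 2 -> legal
(3,0): no bracket -> illegal
(3,4): no bracket -> illegal
(3,5): no bracket -> illegal
(4,0): no bracket -> illegal
(4,2): no bracket -> illegal
(5,0): flips 1 -> legal
(5,1): flips 1 -> legal
(5,2): no bracket -> illegal
B mobility = 6
-- W to move --
(0,0): no bracket -> illegal
(0,1): no bracket -> illegal
(0,2): no bracket -> illegal
(1,0): no bracket -> illegal
(1,2): no bracket -> illegal
(1,3): no bracket -> illegal
(2,0): no bracket -> illegal
(2,1): flips 2 -> legal
(3,0): no bracket -> illegal
(3,4): no bracket -> illegal
(4,0): no bracket -> illegal
(4,2): flips 1 -> legal
(4,4): no bracket -> illegal
(5,2): no bracket -> illegal
(5,3): flips 2 -> legal
(5,4): no bracket -> illegal
W mobility = 3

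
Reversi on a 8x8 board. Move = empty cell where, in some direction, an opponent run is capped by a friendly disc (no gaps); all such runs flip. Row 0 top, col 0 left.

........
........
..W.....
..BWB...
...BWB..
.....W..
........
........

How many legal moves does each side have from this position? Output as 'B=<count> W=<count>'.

-- B to move --
(1,1): no bracket -> illegal
(1,2): flips 1 -> legal
(1,3): no bracket -> illegal
(2,1): no bracket -> illegal
(2,3): flips 1 -> legal
(2,4): no bracket -> illegal
(3,1): no bracket -> illegal
(3,5): no bracket -> illegal
(4,2): no bracket -> illegal
(4,6): no bracket -> illegal
(5,3): no bracket -> illegal
(5,4): flips 1 -> legal
(5,6): no bracket -> illegal
(6,4): no bracket -> illegal
(6,5): flips 1 -> legal
(6,6): no bracket -> illegal
B mobility = 4
-- W to move --
(2,1): no bracket -> illegal
(2,3): no bracket -> illegal
(2,4): flips 1 -> legal
(2,5): no bracket -> illegal
(3,1): flips 1 -> legal
(3,5): flips 2 -> legal
(3,6): no bracket -> illegal
(4,1): no bracket -> illegal
(4,2): flips 2 -> legal
(4,6): flips 1 -> legal
(5,2): no bracket -> illegal
(5,3): flips 1 -> legal
(5,4): no bracket -> illegal
(5,6): no bracket -> illegal
W mobility = 6

Answer: B=4 W=6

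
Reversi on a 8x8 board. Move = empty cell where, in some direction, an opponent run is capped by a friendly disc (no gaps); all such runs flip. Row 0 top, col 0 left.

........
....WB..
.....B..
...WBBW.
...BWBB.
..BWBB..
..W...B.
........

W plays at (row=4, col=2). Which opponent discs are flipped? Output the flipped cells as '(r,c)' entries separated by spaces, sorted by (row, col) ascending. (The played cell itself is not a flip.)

Dir NW: first cell '.' (not opp) -> no flip
Dir N: first cell '.' (not opp) -> no flip
Dir NE: first cell 'W' (not opp) -> no flip
Dir W: first cell '.' (not opp) -> no flip
Dir E: opp run (4,3) capped by W -> flip
Dir SW: first cell '.' (not opp) -> no flip
Dir S: opp run (5,2) capped by W -> flip
Dir SE: first cell 'W' (not opp) -> no flip

Answer: (4,3) (5,2)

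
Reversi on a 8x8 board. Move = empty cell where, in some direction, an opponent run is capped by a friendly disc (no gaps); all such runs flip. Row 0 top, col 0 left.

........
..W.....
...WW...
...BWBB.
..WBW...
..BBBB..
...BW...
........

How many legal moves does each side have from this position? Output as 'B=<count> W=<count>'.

-- B to move --
(0,1): no bracket -> illegal
(0,2): no bracket -> illegal
(0,3): no bracket -> illegal
(1,1): no bracket -> illegal
(1,3): flips 2 -> legal
(1,4): flips 3 -> legal
(1,5): flips 1 -> legal
(2,1): no bracket -> illegal
(2,2): no bracket -> illegal
(2,5): flips 1 -> legal
(3,1): flips 1 -> legal
(3,2): flips 1 -> legal
(4,1): flips 1 -> legal
(4,5): flips 1 -> legal
(5,1): flips 1 -> legal
(6,5): flips 1 -> legal
(7,3): flips 1 -> legal
(7,4): flips 1 -> legal
(7,5): flips 1 -> legal
B mobility = 13
-- W to move --
(2,2): flips 1 -> legal
(2,5): no bracket -> illegal
(2,6): flips 1 -> legal
(2,7): no bracket -> illegal
(3,2): flips 1 -> legal
(3,7): flips 2 -> legal
(4,1): no bracket -> illegal
(4,5): no bracket -> illegal
(4,6): flips 2 -> legal
(4,7): no bracket -> illegal
(5,1): no bracket -> illegal
(5,6): no bracket -> illegal
(6,1): flips 2 -> legal
(6,2): flips 3 -> legal
(6,5): no bracket -> illegal
(6,6): flips 1 -> legal
(7,2): no bracket -> illegal
(7,3): flips 4 -> legal
(7,4): no bracket -> illegal
W mobility = 9

Answer: B=13 W=9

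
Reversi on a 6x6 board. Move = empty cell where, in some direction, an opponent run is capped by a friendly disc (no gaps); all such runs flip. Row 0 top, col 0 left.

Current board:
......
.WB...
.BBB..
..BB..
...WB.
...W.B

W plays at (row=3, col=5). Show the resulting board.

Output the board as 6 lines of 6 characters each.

Place W at (3,5); scan 8 dirs for brackets.
Dir NW: first cell '.' (not opp) -> no flip
Dir N: first cell '.' (not opp) -> no flip
Dir NE: edge -> no flip
Dir W: first cell '.' (not opp) -> no flip
Dir E: edge -> no flip
Dir SW: opp run (4,4) capped by W -> flip
Dir S: first cell '.' (not opp) -> no flip
Dir SE: edge -> no flip
All flips: (4,4)

Answer: ......
.WB...
.BBB..
..BB.W
...WW.
...W.B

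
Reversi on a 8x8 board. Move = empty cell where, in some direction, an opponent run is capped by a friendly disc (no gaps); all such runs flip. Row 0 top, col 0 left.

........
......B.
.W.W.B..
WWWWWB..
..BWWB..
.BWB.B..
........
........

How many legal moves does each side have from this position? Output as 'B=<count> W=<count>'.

-- B to move --
(1,0): no bracket -> illegal
(1,1): no bracket -> illegal
(1,2): flips 2 -> legal
(1,3): flips 3 -> legal
(1,4): no bracket -> illegal
(2,0): flips 1 -> legal
(2,2): flips 3 -> legal
(2,4): flips 1 -> legal
(4,0): no bracket -> illegal
(4,1): no bracket -> illegal
(5,4): no bracket -> illegal
(6,1): flips 3 -> legal
(6,2): flips 1 -> legal
(6,3): no bracket -> illegal
B mobility = 7
-- W to move --
(0,5): no bracket -> illegal
(0,6): no bracket -> illegal
(0,7): flips 2 -> legal
(1,4): no bracket -> illegal
(1,5): no bracket -> illegal
(1,7): no bracket -> illegal
(2,4): no bracket -> illegal
(2,6): flips 1 -> legal
(2,7): no bracket -> illegal
(3,6): flips 1 -> legal
(4,0): no bracket -> illegal
(4,1): flips 1 -> legal
(4,6): flips 1 -> legal
(5,0): flips 1 -> legal
(5,4): flips 1 -> legal
(5,6): flips 1 -> legal
(6,0): flips 2 -> legal
(6,1): no bracket -> illegal
(6,2): flips 1 -> legal
(6,3): flips 1 -> legal
(6,4): flips 2 -> legal
(6,5): no bracket -> illegal
(6,6): flips 1 -> legal
W mobility = 13

Answer: B=7 W=13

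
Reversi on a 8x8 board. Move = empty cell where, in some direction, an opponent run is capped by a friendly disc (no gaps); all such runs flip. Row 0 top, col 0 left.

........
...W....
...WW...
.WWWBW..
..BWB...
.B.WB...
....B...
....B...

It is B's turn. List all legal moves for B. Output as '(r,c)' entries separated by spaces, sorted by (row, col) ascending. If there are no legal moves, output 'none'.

Answer: (1,2) (1,4) (1,5) (2,0) (2,1) (2,2) (2,6) (3,0) (3,6) (5,2) (6,2)

Derivation:
(0,2): no bracket -> illegal
(0,3): no bracket -> illegal
(0,4): no bracket -> illegal
(1,2): flips 1 -> legal
(1,4): flips 1 -> legal
(1,5): flips 2 -> legal
(2,0): flips 1 -> legal
(2,1): flips 2 -> legal
(2,2): flips 2 -> legal
(2,5): no bracket -> illegal
(2,6): flips 1 -> legal
(3,0): flips 3 -> legal
(3,6): flips 1 -> legal
(4,0): no bracket -> illegal
(4,1): no bracket -> illegal
(4,5): no bracket -> illegal
(4,6): no bracket -> illegal
(5,2): flips 2 -> legal
(6,2): flips 1 -> legal
(6,3): no bracket -> illegal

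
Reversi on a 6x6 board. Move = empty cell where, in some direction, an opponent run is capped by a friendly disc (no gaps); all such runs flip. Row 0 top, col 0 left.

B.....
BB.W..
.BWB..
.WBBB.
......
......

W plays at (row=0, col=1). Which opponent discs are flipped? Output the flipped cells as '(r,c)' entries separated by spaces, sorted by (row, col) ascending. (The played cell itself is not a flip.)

Dir NW: edge -> no flip
Dir N: edge -> no flip
Dir NE: edge -> no flip
Dir W: opp run (0,0), next=edge -> no flip
Dir E: first cell '.' (not opp) -> no flip
Dir SW: opp run (1,0), next=edge -> no flip
Dir S: opp run (1,1) (2,1) capped by W -> flip
Dir SE: first cell '.' (not opp) -> no flip

Answer: (1,1) (2,1)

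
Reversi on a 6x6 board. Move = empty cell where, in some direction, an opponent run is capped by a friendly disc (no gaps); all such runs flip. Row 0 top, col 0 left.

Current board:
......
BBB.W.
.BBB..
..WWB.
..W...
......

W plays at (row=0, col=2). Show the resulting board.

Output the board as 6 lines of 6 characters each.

Place W at (0,2); scan 8 dirs for brackets.
Dir NW: edge -> no flip
Dir N: edge -> no flip
Dir NE: edge -> no flip
Dir W: first cell '.' (not opp) -> no flip
Dir E: first cell '.' (not opp) -> no flip
Dir SW: opp run (1,1), next='.' -> no flip
Dir S: opp run (1,2) (2,2) capped by W -> flip
Dir SE: first cell '.' (not opp) -> no flip
All flips: (1,2) (2,2)

Answer: ..W...
BBW.W.
.BWB..
..WWB.
..W...
......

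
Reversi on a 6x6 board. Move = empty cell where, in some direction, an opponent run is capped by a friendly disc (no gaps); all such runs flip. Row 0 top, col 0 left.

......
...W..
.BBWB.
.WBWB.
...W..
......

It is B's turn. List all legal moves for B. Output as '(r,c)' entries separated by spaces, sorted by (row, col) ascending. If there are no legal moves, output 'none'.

Answer: (0,2) (0,4) (1,2) (1,4) (3,0) (4,0) (4,1) (4,2) (4,4) (5,2) (5,4)

Derivation:
(0,2): flips 1 -> legal
(0,3): no bracket -> illegal
(0,4): flips 1 -> legal
(1,2): flips 1 -> legal
(1,4): flips 1 -> legal
(2,0): no bracket -> illegal
(3,0): flips 1 -> legal
(4,0): flips 1 -> legal
(4,1): flips 1 -> legal
(4,2): flips 1 -> legal
(4,4): flips 1 -> legal
(5,2): flips 1 -> legal
(5,3): no bracket -> illegal
(5,4): flips 1 -> legal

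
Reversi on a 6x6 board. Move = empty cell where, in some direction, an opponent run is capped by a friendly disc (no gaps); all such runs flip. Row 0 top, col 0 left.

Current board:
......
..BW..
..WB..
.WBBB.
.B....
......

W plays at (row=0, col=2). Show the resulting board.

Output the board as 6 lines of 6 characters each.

Place W at (0,2); scan 8 dirs for brackets.
Dir NW: edge -> no flip
Dir N: edge -> no flip
Dir NE: edge -> no flip
Dir W: first cell '.' (not opp) -> no flip
Dir E: first cell '.' (not opp) -> no flip
Dir SW: first cell '.' (not opp) -> no flip
Dir S: opp run (1,2) capped by W -> flip
Dir SE: first cell 'W' (not opp) -> no flip
All flips: (1,2)

Answer: ..W...
..WW..
..WB..
.WBBB.
.B....
......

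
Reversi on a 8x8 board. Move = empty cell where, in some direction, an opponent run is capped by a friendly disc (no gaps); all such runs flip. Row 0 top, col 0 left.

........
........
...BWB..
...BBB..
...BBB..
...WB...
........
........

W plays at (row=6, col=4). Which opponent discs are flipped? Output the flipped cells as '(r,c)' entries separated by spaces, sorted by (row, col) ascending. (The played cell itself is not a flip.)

Answer: (3,4) (4,4) (5,4)

Derivation:
Dir NW: first cell 'W' (not opp) -> no flip
Dir N: opp run (5,4) (4,4) (3,4) capped by W -> flip
Dir NE: first cell '.' (not opp) -> no flip
Dir W: first cell '.' (not opp) -> no flip
Dir E: first cell '.' (not opp) -> no flip
Dir SW: first cell '.' (not opp) -> no flip
Dir S: first cell '.' (not opp) -> no flip
Dir SE: first cell '.' (not opp) -> no flip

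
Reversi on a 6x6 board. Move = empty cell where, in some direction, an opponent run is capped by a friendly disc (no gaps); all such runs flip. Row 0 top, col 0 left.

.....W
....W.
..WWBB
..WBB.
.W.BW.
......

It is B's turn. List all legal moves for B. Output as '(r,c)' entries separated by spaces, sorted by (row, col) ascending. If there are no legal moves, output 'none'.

(0,3): flips 1 -> legal
(0,4): flips 1 -> legal
(1,1): flips 1 -> legal
(1,2): flips 1 -> legal
(1,3): flips 1 -> legal
(1,5): no bracket -> illegal
(2,1): flips 3 -> legal
(3,0): no bracket -> illegal
(3,1): flips 1 -> legal
(3,5): no bracket -> illegal
(4,0): no bracket -> illegal
(4,2): no bracket -> illegal
(4,5): flips 1 -> legal
(5,0): no bracket -> illegal
(5,1): no bracket -> illegal
(5,2): no bracket -> illegal
(5,3): no bracket -> illegal
(5,4): flips 1 -> legal
(5,5): flips 1 -> legal

Answer: (0,3) (0,4) (1,1) (1,2) (1,3) (2,1) (3,1) (4,5) (5,4) (5,5)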